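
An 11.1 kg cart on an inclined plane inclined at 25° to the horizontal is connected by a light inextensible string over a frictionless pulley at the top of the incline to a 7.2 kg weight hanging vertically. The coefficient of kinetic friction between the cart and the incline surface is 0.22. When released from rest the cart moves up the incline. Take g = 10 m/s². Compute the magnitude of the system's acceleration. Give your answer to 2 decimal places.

For the cart on the incline: the weight component along the slope is m₁g sin 25° = 11.1 × 10 × 0.4226 = 46.909 N and the normal force is N = m₁g cos 25° = 100.600 N.
Kinetic friction opposes the cart's motion up the incline: f = μN = 0.22 × 100.600 = 22.132 N acting down the slope.
Newton's second law for the cart (up-slope positive): T − 46.909 − 22.132 = 11.1 a. For the hanging weight (downward positive): 7.2 × 10 − T = 7.2 a.
Adding the two equations eliminates T: 2.959 = 18.3 a, so a = 0.1617 m/s².

0.16 m/s²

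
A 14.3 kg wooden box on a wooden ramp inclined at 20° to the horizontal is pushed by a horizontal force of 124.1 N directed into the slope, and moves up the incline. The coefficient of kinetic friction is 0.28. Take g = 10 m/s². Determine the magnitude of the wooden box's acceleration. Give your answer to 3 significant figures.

1.27 m/s²

The horizontal push has components F cos 20° = 124.1 × 0.9397 = 116.617 N up the incline and F sin 20° = 124.1 × 0.3420 = 42.442 N pressing into the surface.
The normal force is therefore N = mg cos 20° + F sin 20° = 134.377 + 42.442 = 176.819 N, and kinetic friction down the slope is μN = 0.28 × 176.819 = 49.509 N.
Along the incline: F cos 20° − mg sin 20° − μN = ma, so 116.617 − 48.906 − 49.509 = 14.3 a, giving a = 1.2729 m/s².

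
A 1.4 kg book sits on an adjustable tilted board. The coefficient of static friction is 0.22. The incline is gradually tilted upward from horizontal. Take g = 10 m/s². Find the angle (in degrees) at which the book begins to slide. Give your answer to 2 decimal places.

At the threshold of sliding, static friction is at its maximum μ_s N and exactly balances the weight component along the incline: mg sin θ = μ_s mg cos θ.
Hence tan θ = μ_s = 0.22, so θ = arctan(0.22) = 12.4074°.

12.41°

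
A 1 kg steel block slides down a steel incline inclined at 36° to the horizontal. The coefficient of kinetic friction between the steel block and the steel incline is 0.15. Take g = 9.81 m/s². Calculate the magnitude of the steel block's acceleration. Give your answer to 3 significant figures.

Resolving the weight along the incline: the component pulling the steel block down the slope is mg sin 36° = 1 × 9.81 × 0.5878 = 5.766 N, and the normal force is N = mg cos 36° = 1 × 9.81 × 0.8090 = 7.936 N.
Kinetic friction acts up the slope with magnitude f = μN = 0.15 × 7.936 = 1.190 N.
Net force along the incline is 5.766 − 1.190 = 4.576 N, so a = 4.576 / 1 = 4.5760 m/s².

4.58 m/s²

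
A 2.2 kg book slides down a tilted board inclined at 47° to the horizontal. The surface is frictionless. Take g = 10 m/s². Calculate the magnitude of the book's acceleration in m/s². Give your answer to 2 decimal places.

7.31 m/s²

Resolving the weight along the incline: the component pulling the book down the slope is mg sin 47° = 2.2 × 10 × 0.7314 = 16.091 N, and the normal force is N = mg cos 47° = 2.2 × 10 × 0.6820 = 15.004 N.
With no friction the net force along the incline is 16.091 N, so a = g sin 47° = 16.091 / 2.2 = 7.3141 m/s².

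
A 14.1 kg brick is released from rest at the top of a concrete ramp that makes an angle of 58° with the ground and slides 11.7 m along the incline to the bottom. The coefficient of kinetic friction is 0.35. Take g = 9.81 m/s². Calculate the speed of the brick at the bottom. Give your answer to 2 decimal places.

The weight component along the incline is mg sin 58° = 117.303 N and the normal force is N = mg cos 58° = 73.299 N.
Friction up the slope is f = μN = 0.35 × 73.299 = 25.655 N, so the net downslope force is 117.303 − 25.655 = 91.648 N and a = 91.648 / 14.1 = 6.4999 m/s².
Starting from rest over a distance of 11.7 m, v² = 2aL = 2 × 6.4999 × 11.7 = 152.0977, so v = 12.3328 m/s.

12.33 m/s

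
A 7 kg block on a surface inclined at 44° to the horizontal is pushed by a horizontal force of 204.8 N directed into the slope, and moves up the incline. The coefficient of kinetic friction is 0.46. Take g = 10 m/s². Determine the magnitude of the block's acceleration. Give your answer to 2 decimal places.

The horizontal push has components F cos 44° = 204.8 × 0.7193 = 147.313 N up the incline and F sin 44° = 204.8 × 0.6947 = 142.275 N pressing into the surface.
The normal force is therefore N = mg cos 44° + F sin 44° = 50.351 + 142.275 = 192.626 N, and kinetic friction down the slope is μN = 0.46 × 192.626 = 88.608 N.
Along the incline: F cos 44° − mg sin 44° − μN = ma, so 147.313 − 48.629 − 88.608 = 7 a, giving a = 1.4394 m/s².

1.44 m/s²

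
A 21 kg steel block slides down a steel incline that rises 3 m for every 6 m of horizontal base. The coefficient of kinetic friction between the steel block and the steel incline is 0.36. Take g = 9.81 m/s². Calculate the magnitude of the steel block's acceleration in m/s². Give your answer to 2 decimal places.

1.23 m/s²

Resolving the weight along the incline: the component pulling the steel block down the slope is mg sin 26.57° = 21 × 9.81 × 0.4472 = 92.128 N, and the normal force is N = mg cos 26.57° = 21 × 9.81 × 0.8944 = 184.255 N.
Kinetic friction acts up the slope with magnitude f = μN = 0.36 × 184.255 = 66.332 N.
Net force along the incline is 92.128 − 66.332 = 25.796 N, so a = 25.796 / 21 = 1.2284 m/s².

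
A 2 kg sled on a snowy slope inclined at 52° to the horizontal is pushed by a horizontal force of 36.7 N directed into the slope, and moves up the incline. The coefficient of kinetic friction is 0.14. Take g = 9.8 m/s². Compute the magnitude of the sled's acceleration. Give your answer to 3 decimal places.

0.706 m/s²

The horizontal push has components F cos 52° = 36.7 × 0.6157 = 22.596 N up the incline and F sin 52° = 36.7 × 0.7880 = 28.920 N pressing into the surface.
The normal force is therefore N = mg cos 52° + F sin 52° = 12.068 + 28.920 = 40.988 N, and kinetic friction down the slope is μN = 0.14 × 40.988 = 5.738 N.
Along the incline: F cos 52° − mg sin 52° − μN = ma, so 22.596 − 15.445 − 5.738 = 2 a, giving a = 0.7065 m/s².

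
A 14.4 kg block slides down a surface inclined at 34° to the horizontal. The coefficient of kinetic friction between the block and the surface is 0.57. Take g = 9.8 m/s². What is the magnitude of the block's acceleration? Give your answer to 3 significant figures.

Resolving the weight along the incline: the component pulling the block down the slope is mg sin 34° = 14.4 × 9.8 × 0.5592 = 78.914 N, and the normal force is N = mg cos 34° = 14.4 × 9.8 × 0.8290 = 116.988 N.
Kinetic friction acts up the slope with magnitude f = μN = 0.57 × 116.988 = 66.683 N.
Net force along the incline is 78.914 − 66.683 = 12.231 N, so a = 12.231 / 14.4 = 0.8494 m/s².

0.849 m/s²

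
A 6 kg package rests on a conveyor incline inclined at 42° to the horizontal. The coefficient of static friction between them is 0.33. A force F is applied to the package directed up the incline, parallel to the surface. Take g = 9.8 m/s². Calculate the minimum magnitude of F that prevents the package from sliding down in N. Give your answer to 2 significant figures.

25 N

The normal force is N = mg cos 42° = 43.697 N. With F at its minimum the package is on the verge of sliding down, so static friction is at its maximum μ_s N = 0.33 × 43.697 = 14.420 N and acts up the slope.
Equilibrium along the incline: F + μ_s N = mg sin 42°, so F = 39.345 − 14.420 = 24.925 N.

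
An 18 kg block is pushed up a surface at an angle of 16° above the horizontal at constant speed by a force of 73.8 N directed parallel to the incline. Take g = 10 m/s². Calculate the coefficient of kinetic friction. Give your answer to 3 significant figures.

At constant speed ΣF = 0 along the incline. The applied 73.8 N acts up the slope; the weight component mg sin 16° = 49.615 N and kinetic friction μN both act down the slope.
So 73.8 = 49.615 + μ × 173.027, giving μ = (73.8 − 49.615) / 173.027 = 0.1398.

0.140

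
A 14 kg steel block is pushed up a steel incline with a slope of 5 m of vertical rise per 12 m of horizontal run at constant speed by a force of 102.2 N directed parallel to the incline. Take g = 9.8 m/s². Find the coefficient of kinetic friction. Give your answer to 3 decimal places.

At constant speed ΣF = 0 along the incline. The applied 102.2 N acts up the slope; the weight component mg sin 22.62° = 52.769 N and kinetic friction μN both act down the slope.
So 102.2 = 52.769 + μ × 126.646, giving μ = (102.2 − 52.769) / 126.646 = 0.3903.

0.390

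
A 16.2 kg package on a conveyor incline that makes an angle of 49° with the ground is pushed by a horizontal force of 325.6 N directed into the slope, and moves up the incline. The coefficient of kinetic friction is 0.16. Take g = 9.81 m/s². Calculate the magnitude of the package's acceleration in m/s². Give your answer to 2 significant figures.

The horizontal push has components F cos 49° = 325.6 × 0.6561 = 213.626 N up the incline and F sin 49° = 325.6 × 0.7547 = 245.730 N pressing into the surface.
The normal force is therefore N = mg cos 49° + F sin 49° = 104.269 + 245.730 = 349.999 N, and kinetic friction down the slope is μN = 0.16 × 349.999 = 56.000 N.
Along the incline: F cos 49° − mg sin 49° − μN = ma, so 213.626 − 119.938 − 56.000 = 16.2 a, giving a = 2.3264 m/s².

2.3 m/s²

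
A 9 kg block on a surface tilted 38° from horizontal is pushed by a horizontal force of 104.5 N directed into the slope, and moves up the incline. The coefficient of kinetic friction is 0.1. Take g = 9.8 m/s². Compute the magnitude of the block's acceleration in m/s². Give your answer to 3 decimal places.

1.629 m/s²

The horizontal push has components F cos 38° = 104.5 × 0.7880 = 82.346 N up the incline and F sin 38° = 104.5 × 0.6157 = 64.341 N pressing into the surface.
The normal force is therefore N = mg cos 38° + F sin 38° = 69.502 + 64.341 = 133.843 N, and kinetic friction down the slope is μN = 0.1 × 133.843 = 13.384 N.
Along the incline: F cos 38° − mg sin 38° − μN = ma, so 82.346 − 54.305 − 13.384 = 9 a, giving a = 1.6286 m/s².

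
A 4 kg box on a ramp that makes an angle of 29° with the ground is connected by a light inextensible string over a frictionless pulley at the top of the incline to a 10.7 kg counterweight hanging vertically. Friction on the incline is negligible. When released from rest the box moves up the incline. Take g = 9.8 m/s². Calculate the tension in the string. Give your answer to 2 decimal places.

42.37 N

For the box on the incline: the weight component along the slope is m₁g sin 29° = 4 × 9.8 × 0.4848 = 19.004 N and the normal force is N = m₁g cos 29° = 34.285 N.
Newton's second law for the box (up-slope positive): T − 19.004 = 4 a. For the hanging counterweight (downward positive): 10.7 × 9.8 − T = 10.7 a.
Adding the two equations eliminates T: 85.856 = 14.7 a, so a = 5.8405 m/s².
Then from the hanging counterweight's equation, T = 10.7 × (9.8 − 5.8405) = 42.367 N.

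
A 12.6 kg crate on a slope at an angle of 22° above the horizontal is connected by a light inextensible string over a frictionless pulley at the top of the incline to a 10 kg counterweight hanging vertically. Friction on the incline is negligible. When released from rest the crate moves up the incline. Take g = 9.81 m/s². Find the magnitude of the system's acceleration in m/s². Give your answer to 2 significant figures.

2.3 m/s²

For the crate on the incline: the weight component along the slope is m₁g sin 22° = 12.6 × 9.81 × 0.3746 = 46.303 N and the normal force is N = m₁g cos 22° = 114.605 N.
Newton's second law for the crate (up-slope positive): T − 46.303 = 12.6 a. For the hanging counterweight (downward positive): 10 × 9.81 − T = 10 a.
Adding the two equations eliminates T: 51.797 = 22.6 a, so a = 2.2919 m/s².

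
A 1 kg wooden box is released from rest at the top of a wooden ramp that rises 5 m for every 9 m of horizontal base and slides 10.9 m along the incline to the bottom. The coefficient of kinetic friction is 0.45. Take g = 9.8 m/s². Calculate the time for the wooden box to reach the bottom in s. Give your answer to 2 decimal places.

4.91 s

The weight component along the incline is mg sin 29.05° = 4.759 N and the normal force is N = mg cos 29.05° = 8.567 N.
Friction up the slope is f = μN = 0.45 × 8.567 = 3.855 N, so the net downslope force is 4.759 − 3.855 = 0.904 N and a = 0.904 / 1 = 0.9040 m/s².
Starting from rest, L = ½at², so t = √(2L/a) = √(2 × 10.9 / 0.9040) = 4.9107 s.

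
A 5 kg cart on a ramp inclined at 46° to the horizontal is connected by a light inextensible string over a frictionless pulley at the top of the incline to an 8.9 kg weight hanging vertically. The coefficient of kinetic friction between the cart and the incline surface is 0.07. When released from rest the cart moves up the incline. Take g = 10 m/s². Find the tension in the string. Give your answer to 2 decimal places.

For the cart on the incline: the weight component along the slope is m₁g sin 46° = 5 × 10 × 0.7193 = 35.965 N and the normal force is N = m₁g cos 46° = 34.733 N.
Kinetic friction opposes the cart's motion up the incline: f = μN = 0.07 × 34.733 = 2.431 N acting down the slope.
Newton's second law for the cart (up-slope positive): T − 35.965 − 2.431 = 5 a. For the hanging weight (downward positive): 8.9 × 10 − T = 8.9 a.
Adding the two equations eliminates T: 50.604 = 13.9 a, so a = 3.6406 m/s².
Then from the hanging weight's equation, T = 8.9 × (10 − 3.6406) = 56.599 N.

56.60 N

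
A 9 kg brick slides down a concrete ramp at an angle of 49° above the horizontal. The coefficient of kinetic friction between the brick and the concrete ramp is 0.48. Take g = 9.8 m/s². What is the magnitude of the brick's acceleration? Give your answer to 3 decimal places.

4.310 m/s²

Resolving the weight along the incline: the component pulling the brick down the slope is mg sin 49° = 9 × 9.8 × 0.7547 = 66.565 N, and the normal force is N = mg cos 49° = 9 × 9.8 × 0.6561 = 57.868 N.
Kinetic friction acts up the slope with magnitude f = μN = 0.48 × 57.868 = 27.777 N.
Net force along the incline is 66.565 − 27.777 = 38.788 N, so a = 38.788 / 9 = 4.3098 m/s².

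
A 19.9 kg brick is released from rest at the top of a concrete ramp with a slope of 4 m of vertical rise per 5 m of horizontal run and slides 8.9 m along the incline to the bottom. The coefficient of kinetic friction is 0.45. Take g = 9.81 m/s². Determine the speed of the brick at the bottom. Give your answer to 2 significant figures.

The weight component along the incline is mg sin 38.66° = 121.952 N and the normal force is N = mg cos 38.66° = 152.440 N.
Friction up the slope is f = μN = 0.45 × 152.440 = 68.598 N, so the net downslope force is 121.952 − 68.598 = 53.354 N and a = 53.354 / 19.9 = 2.6811 m/s².
Starting from rest over a distance of 8.9 m, v² = 2aL = 2 × 2.6811 × 8.9 = 47.7236, so v = 6.9082 m/s.

6.9 m/s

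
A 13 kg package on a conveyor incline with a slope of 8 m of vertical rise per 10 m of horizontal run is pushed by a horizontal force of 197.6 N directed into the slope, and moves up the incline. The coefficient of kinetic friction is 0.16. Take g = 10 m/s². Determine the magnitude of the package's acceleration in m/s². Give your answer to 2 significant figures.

The horizontal push has components F cos 38.66° = 197.6 × 0.7809 = 154.306 N up the incline and F sin 38.66° = 197.6 × 0.6247 = 123.441 N pressing into the surface.
The normal force is therefore N = mg cos 38.66° + F sin 38.66° = 101.517 + 123.441 = 224.958 N, and kinetic friction down the slope is μN = 0.16 × 224.958 = 35.993 N.
Along the incline: F cos 38.66° − mg sin 38.66° − μN = ma, so 154.306 − 81.211 − 35.993 = 13 a, giving a = 2.8540 m/s².

2.9 m/s²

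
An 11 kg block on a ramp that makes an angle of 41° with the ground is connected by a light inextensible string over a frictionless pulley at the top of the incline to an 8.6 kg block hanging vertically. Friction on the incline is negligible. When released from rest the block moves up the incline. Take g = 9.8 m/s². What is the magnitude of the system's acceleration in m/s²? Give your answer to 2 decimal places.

0.69 m/s²

For the block on the incline: the weight component along the slope is m₁g sin 41° = 11 × 9.8 × 0.6561 = 70.728 N and the normal force is N = m₁g cos 41° = 81.358 N.
Newton's second law for the block (up-slope positive): T − 70.728 = 11 a. For the hanging block (downward positive): 8.6 × 9.8 − T = 8.6 a.
Adding the two equations eliminates T: 13.552 = 19.6 a, so a = 0.6914 m/s².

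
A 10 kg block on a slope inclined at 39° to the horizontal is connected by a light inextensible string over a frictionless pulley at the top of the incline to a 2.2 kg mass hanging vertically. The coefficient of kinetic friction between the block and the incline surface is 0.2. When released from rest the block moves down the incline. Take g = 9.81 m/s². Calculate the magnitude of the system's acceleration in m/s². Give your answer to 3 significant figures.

2.04 m/s²

For the block on the incline: the weight component along the slope is m₁g sin 39° = 10 × 9.81 × 0.6293 = 61.734 N and the normal force is N = m₁g cos 39° = 76.238 N.
Kinetic friction opposes the block's motion down the incline: f = μN = 0.2 × 76.238 = 15.248 N acting up the slope.
Newton's second law for the block (down-slope positive): 61.734 − 15.248 − T = 10 a. For the hanging mass (upward positive): T − 2.2 × 9.81 = 2.2 a.
Adding the two equations eliminates T: 24.904 = 12.2 a, so a = 2.0413 m/s².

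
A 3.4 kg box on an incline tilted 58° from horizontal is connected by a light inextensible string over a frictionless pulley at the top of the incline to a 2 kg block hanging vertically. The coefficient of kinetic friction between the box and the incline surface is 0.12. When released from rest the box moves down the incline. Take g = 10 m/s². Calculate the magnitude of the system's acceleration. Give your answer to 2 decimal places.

For the box on the incline: the weight component along the slope is m₁g sin 58° = 3.4 × 10 × 0.8480 = 28.832 N and the normal force is N = m₁g cos 58° = 18.017 N.
Kinetic friction opposes the box's motion down the incline: f = μN = 0.12 × 18.017 = 2.162 N acting up the slope.
Newton's second law for the box (down-slope positive): 28.832 − 2.162 − T = 3.4 a. For the hanging block (upward positive): T − 2 × 10 = 2 a.
Adding the two equations eliminates T: 6.670 = 5.4 a, so a = 1.2352 m/s².

1.24 m/s²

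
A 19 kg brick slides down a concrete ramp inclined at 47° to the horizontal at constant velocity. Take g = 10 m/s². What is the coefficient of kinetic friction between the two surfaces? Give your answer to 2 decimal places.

At constant velocity the net force along the incline is zero: mg sin 47° = μ mg cos 47°.
So μ = tan 47° = 0.7314 / 0.6820 = 1.0724.

1.07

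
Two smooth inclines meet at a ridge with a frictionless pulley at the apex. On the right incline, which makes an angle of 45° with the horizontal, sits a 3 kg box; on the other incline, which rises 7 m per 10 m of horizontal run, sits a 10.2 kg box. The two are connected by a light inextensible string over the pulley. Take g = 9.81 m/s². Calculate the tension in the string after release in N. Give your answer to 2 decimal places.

Resolve each weight along its own incline: the 3 kg mass has component 3 × 9.81 × sin 45° = 20.810 N down its slope, and the 10.2 kg mass has 10.2 × 9.81 × sin 34.99° = 57.382 N down its slope.
The 10.2 kg side's 57.382 N exceeds the other side's 20.810 N, so that mass slides down and the 3 kg mass slides up. Taking that direction as positive, Newton's second law for the whole system gives 57.382 − 20.810 = (3 + 10.2) a, so a = 36.572 / 13.2 = 2.7706 m/s².
For the 3 kg mass (up-slope positive): T − 20.810 = 3 × 2.7706, so T = 29.122 N.

29.12 N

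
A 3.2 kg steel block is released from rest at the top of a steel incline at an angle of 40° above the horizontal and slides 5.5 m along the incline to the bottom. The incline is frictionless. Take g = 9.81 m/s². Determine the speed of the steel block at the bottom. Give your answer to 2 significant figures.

8.3 m/s

The weight component along the incline is mg sin 40° = 20.178 N and the normal force is N = mg cos 40° = 24.048 N.
With no friction, a = g sin 40° = 6.3057 m/s².
Starting from rest over a distance of 5.5 m, v² = 2aL = 2 × 6.3057 × 5.5 = 69.3627, so v = 8.3284 m/s.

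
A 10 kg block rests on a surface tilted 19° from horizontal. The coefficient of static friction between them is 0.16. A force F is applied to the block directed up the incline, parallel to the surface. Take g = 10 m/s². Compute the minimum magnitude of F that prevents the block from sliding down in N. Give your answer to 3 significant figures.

The normal force is N = mg cos 19° = 94.552 N. With F at its minimum the block is on the verge of sliding down, so static friction is at its maximum μ_s N = 0.16 × 94.552 = 15.128 N and acts up the slope.
Equilibrium along the incline: F + μ_s N = mg sin 19°, so F = 32.557 − 15.128 = 17.429 N.

17.4 N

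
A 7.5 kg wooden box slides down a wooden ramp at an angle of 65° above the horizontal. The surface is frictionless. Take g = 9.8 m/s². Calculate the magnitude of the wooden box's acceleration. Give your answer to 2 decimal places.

Resolving the weight along the incline: the component pulling the wooden box down the slope is mg sin 65° = 7.5 × 9.8 × 0.9063 = 66.613 N, and the normal force is N = mg cos 65° = 7.5 × 9.8 × 0.4226 = 31.061 N.
With no friction the net force along the incline is 66.613 N, so a = g sin 65° = 66.613 / 7.5 = 8.8817 m/s².

8.88 m/s²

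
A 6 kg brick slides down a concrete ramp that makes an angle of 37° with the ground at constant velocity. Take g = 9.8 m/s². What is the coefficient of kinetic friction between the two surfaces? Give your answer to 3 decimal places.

At constant velocity the net force along the incline is zero: mg sin 37° = μ mg cos 37°.
So μ = tan 37° = 0.6018 / 0.7986 = 0.7536.

0.754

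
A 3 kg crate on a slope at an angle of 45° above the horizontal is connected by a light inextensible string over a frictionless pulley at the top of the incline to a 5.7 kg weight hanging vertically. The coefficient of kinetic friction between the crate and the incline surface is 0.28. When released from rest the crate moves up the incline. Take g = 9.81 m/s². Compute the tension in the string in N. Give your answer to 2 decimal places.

For the crate on the incline: the weight component along the slope is m₁g sin 45° = 3 × 9.81 × 0.7071 = 20.810 N and the normal force is N = m₁g cos 45° = 20.810 N.
Kinetic friction opposes the crate's motion up the incline: f = μN = 0.28 × 20.810 = 5.827 N acting down the slope.
Newton's second law for the crate (up-slope positive): T − 20.810 − 5.827 = 3 a. For the hanging weight (downward positive): 5.7 × 9.81 − T = 5.7 a.
Adding the two equations eliminates T: 29.280 = 8.7 a, so a = 3.3655 m/s².
Then from the hanging weight's equation, T = 5.7 × (9.81 − 3.3655) = 36.734 N.

36.73 N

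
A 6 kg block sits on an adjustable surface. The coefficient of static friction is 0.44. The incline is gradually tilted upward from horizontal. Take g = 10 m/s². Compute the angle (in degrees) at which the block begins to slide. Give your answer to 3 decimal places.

At the threshold of sliding, static friction is at its maximum μ_s N and exactly balances the weight component along the incline: mg sin θ = μ_s mg cos θ.
Hence tan θ = μ_s = 0.44, so θ = arctan(0.44) = 23.7495°.

23.749°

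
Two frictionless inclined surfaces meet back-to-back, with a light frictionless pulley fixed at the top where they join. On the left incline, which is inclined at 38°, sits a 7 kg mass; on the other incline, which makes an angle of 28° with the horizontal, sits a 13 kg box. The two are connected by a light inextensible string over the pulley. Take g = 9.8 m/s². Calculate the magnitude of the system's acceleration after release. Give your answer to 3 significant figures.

Resolve each weight along its own incline: the 7 kg mass has component 7 × 9.8 × sin 38° = 42.234 N down its slope, and the 13 kg mass has 13 × 9.8 × sin 28° = 59.811 N down its slope.
The 13 kg side's 59.811 N exceeds the other side's 42.234 N, so that mass slides down and the 7 kg mass slides up. Taking that direction as positive, Newton's second law for the whole system gives 59.811 − 42.234 = (7 + 13) a, so a = 17.577 / 20 = 0.8789 m/s².

0.879 m/s²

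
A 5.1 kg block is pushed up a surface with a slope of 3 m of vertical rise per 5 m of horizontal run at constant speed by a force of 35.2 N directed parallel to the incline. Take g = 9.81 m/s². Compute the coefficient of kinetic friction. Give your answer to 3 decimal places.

At constant speed ΣF = 0 along the incline. The applied 35.2 N acts up the slope; the weight component mg sin 30.96° = 25.741 N and kinetic friction μN both act down the slope.
So 35.2 = 25.741 + μ × 42.901, giving μ = (35.2 − 25.741) / 42.901 = 0.2205.

0.220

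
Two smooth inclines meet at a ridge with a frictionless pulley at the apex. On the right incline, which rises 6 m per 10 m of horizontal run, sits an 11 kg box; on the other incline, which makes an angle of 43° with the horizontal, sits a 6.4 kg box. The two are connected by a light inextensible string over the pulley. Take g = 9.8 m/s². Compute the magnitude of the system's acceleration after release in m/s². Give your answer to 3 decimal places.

0.729 m/s²

Resolve each weight along its own incline: the 11 kg mass has component 11 × 9.8 × sin 30.96° = 55.463 N down its slope, and the 6.4 kg mass has 6.4 × 9.8 × sin 43° = 42.775 N down its slope.
The 11 kg side's 55.463 N exceeds the other side's 42.775 N, so that mass slides down and the 6.4 kg mass slides up. Taking that direction as positive, Newton's second law for the whole system gives 55.463 − 42.775 = (11 + 6.4) a, so a = 12.688 / 17.4 = 0.7292 m/s².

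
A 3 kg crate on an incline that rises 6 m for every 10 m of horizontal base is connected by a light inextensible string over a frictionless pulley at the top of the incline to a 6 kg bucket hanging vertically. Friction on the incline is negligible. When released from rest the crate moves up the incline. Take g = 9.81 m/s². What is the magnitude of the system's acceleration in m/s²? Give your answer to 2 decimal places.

4.86 m/s²

For the crate on the incline: the weight component along the slope is m₁g sin 30.96° = 3 × 9.81 × 0.5145 = 15.142 N and the normal force is N = m₁g cos 30.96° = 25.236 N.
Newton's second law for the crate (up-slope positive): T − 15.142 = 3 a. For the hanging bucket (downward positive): 6 × 9.81 − T = 6 a.
Adding the two equations eliminates T: 43.718 = 9 a, so a = 4.8576 m/s².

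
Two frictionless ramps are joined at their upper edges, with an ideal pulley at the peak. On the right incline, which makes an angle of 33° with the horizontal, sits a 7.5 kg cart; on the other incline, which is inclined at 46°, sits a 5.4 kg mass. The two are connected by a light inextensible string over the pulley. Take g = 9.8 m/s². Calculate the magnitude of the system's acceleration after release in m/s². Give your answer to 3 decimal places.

0.152 m/s²

Resolve each weight along its own incline: the 7.5 kg mass has component 7.5 × 9.8 × sin 33° = 40.031 N down its slope, and the 5.4 kg mass has 5.4 × 9.8 × sin 46° = 38.067 N down its slope.
The 7.5 kg side's 40.031 N exceeds the other side's 38.067 N, so that mass slides down and the 5.4 kg mass slides up. Taking that direction as positive, Newton's second law for the whole system gives 40.031 − 38.067 = (7.5 + 5.4) a, so a = 1.964 / 12.9 = 0.1522 m/s².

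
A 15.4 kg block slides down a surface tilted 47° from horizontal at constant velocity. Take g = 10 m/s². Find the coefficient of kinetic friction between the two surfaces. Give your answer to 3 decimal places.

At constant velocity the net force along the incline is zero: mg sin 47° = μ mg cos 47°.
So μ = tan 47° = 0.7314 / 0.6820 = 1.0724.

1.072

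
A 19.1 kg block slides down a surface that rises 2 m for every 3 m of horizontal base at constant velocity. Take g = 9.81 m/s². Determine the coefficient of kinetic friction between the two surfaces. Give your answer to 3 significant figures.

0.667

At constant velocity the net force along the incline is zero: mg sin 33.69° = μ mg cos 33.69°.
So μ = tan 33.69° = 0.5547 / 0.8321 = 0.6666.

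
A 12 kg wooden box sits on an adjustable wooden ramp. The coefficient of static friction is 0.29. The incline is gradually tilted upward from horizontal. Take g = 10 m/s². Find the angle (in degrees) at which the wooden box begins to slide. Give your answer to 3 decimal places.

16.172°

At the threshold of sliding, static friction is at its maximum μ_s N and exactly balances the weight component along the incline: mg sin θ = μ_s mg cos θ.
Hence tan θ = μ_s = 0.29, so θ = arctan(0.29) = 16.1722°.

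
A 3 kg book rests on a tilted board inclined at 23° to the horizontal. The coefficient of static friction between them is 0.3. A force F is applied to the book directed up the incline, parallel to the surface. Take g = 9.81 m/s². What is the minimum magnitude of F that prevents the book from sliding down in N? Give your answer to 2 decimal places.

3.37 N

The normal force is N = mg cos 23° = 27.090 N. With F at its minimum the book is on the verge of sliding down, so static friction is at its maximum μ_s N = 0.3 × 27.090 = 8.127 N and acts up the slope.
Equilibrium along the incline: F + μ_s N = mg sin 23°, so F = 11.499 − 8.127 = 3.372 N.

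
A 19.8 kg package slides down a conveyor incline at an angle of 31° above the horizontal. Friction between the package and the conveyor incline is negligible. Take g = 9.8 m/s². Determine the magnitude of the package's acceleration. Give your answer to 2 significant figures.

5.0 m/s²

Resolving the weight along the incline: the component pulling the package down the slope is mg sin 31° = 19.8 × 9.8 × 0.5150 = 99.931 N, and the normal force is N = mg cos 31° = 19.8 × 9.8 × 0.8572 = 166.331 N.
With no friction the net force along the incline is 99.931 N, so a = g sin 31° = 99.931 / 19.8 = 5.0470 m/s².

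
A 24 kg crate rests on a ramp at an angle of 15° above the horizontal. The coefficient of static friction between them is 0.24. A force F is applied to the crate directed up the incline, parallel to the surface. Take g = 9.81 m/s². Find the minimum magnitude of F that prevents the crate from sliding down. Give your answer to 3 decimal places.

The normal force is N = mg cos 15° = 227.418 N. With F at its minimum the crate is on the verge of sliding down, so static friction is at its maximum μ_s N = 0.24 × 227.418 = 54.580 N and acts up the slope.
Equilibrium along the incline: F + μ_s N = mg sin 15°, so F = 60.936 − 54.580 = 6.356 N.

6.356 N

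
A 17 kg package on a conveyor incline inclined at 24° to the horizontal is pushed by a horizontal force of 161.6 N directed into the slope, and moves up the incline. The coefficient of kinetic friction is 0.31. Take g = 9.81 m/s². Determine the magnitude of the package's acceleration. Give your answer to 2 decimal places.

0.72 m/s²

The horizontal push has components F cos 24° = 161.6 × 0.9135 = 147.622 N up the incline and F sin 24° = 161.6 × 0.4067 = 65.723 N pressing into the surface.
The normal force is therefore N = mg cos 24° + F sin 24° = 152.344 + 65.723 = 218.067 N, and kinetic friction down the slope is μN = 0.31 × 218.067 = 67.601 N.
Along the incline: F cos 24° − mg sin 24° − μN = ma, so 147.622 − 67.825 − 67.601 = 17 a, giving a = 0.7174 m/s².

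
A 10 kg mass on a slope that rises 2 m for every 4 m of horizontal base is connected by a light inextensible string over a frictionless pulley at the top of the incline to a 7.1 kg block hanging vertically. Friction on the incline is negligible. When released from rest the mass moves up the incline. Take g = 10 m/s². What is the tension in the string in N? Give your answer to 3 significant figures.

For the mass on the incline: the weight component along the slope is m₁g sin 26.57° = 10 × 10 × 0.4472 = 44.720 N and the normal force is N = m₁g cos 26.57° = 89.443 N.
Newton's second law for the mass (up-slope positive): T − 44.720 = 10 a. For the hanging block (downward positive): 7.1 × 10 − T = 7.1 a.
Adding the two equations eliminates T: 26.280 = 17.1 a, so a = 1.5368 m/s².
Then from the hanging block's equation, T = 7.1 × (10 − 1.5368) = 60.089 N.

60.1 N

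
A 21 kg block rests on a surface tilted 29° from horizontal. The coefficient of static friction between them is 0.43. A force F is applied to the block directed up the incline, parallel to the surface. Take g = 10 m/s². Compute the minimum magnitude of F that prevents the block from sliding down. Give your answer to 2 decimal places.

22.83 N

The normal force is N = mg cos 29° = 183.670 N. With F at its minimum the block is on the verge of sliding down, so static friction is at its maximum μ_s N = 0.43 × 183.670 = 78.978 N and acts up the slope.
Equilibrium along the incline: F + μ_s N = mg sin 29°, so F = 101.810 − 78.978 = 22.832 N.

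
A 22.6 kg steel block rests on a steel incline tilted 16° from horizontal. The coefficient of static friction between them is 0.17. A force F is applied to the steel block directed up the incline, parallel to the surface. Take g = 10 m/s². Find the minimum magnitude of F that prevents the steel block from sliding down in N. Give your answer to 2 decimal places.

25.36 N

The normal force is N = mg cos 16° = 217.245 N. With F at its minimum the steel block is on the verge of sliding down, so static friction is at its maximum μ_s N = 0.17 × 217.245 = 36.932 N and acts up the slope.
Equilibrium along the incline: F + μ_s N = mg sin 16°, so F = 62.294 − 36.932 = 25.362 N.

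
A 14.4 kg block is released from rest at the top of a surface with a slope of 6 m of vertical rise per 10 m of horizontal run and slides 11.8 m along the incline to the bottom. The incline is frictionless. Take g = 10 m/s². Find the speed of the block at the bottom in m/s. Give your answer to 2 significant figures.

11 m/s

The weight component along the incline is mg sin 30.96° = 74.087 N and the normal force is N = mg cos 30.96° = 123.479 N.
With no friction, a = g sin 30.96° = 5.1450 m/s².
Starting from rest over a distance of 11.8 m, v² = 2aL = 2 × 5.1450 × 11.8 = 121.4220, so v = 11.0192 m/s.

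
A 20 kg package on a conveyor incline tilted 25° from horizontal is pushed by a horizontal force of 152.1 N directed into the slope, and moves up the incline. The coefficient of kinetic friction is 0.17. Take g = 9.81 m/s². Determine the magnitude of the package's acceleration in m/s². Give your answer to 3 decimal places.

0.689 m/s²

The horizontal push has components F cos 25° = 152.1 × 0.9063 = 137.848 N up the incline and F sin 25° = 152.1 × 0.4226 = 64.277 N pressing into the surface.
The normal force is therefore N = mg cos 25° + F sin 25° = 177.816 + 64.277 = 242.093 N, and kinetic friction down the slope is μN = 0.17 × 242.093 = 41.156 N.
Along the incline: F cos 25° − mg sin 25° − μN = ma, so 137.848 − 82.914 − 41.156 = 20 a, giving a = 0.6889 m/s².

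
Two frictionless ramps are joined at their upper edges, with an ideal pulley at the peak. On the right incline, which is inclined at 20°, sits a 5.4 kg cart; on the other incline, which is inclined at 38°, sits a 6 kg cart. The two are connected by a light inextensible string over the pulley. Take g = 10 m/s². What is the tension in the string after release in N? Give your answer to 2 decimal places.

27.22 N

Resolve each weight along its own incline: the 5.4 kg mass has component 5.4 × 10 × sin 20° = 18.469 N down its slope, and the 6 kg mass has 6 × 10 × sin 38° = 36.940 N down its slope.
The 6 kg side's 36.940 N exceeds the other side's 18.469 N, so that mass slides down and the 5.4 kg mass slides up. Taking that direction as positive, Newton's second law for the whole system gives 36.940 − 18.469 = (5.4 + 6) a, so a = 18.471 / 11.4 = 1.6203 m/s².
For the 5.4 kg mass (up-slope positive): T − 18.469 = 5.4 × 1.6203, so T = 27.219 N.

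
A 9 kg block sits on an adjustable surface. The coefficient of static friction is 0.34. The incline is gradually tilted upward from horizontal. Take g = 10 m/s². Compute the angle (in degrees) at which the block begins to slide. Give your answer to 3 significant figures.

18.8°

At the threshold of sliding, static friction is at its maximum μ_s N and exactly balances the weight component along the incline: mg sin θ = μ_s mg cos θ.
Hence tan θ = μ_s = 0.34, so θ = arctan(0.34) = 18.7780°.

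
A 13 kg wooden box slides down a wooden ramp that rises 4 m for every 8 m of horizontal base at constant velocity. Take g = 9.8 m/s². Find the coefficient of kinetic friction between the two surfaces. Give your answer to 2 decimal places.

0.50

At constant velocity the net force along the incline is zero: mg sin 26.57° = μ mg cos 26.57°.
So μ = tan 26.57° = 0.4472 / 0.8944 = 0.5000.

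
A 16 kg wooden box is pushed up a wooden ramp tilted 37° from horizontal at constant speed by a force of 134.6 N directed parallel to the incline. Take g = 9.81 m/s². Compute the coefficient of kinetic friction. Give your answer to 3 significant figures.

0.320

At constant speed ΣF = 0 along the incline. The applied 134.6 N acts up the slope; the weight component mg sin 37° = 94.461 N and kinetic friction μN both act down the slope.
So 134.6 = 94.461 + μ × 125.354, giving μ = (134.6 − 94.461) / 125.354 = 0.3202.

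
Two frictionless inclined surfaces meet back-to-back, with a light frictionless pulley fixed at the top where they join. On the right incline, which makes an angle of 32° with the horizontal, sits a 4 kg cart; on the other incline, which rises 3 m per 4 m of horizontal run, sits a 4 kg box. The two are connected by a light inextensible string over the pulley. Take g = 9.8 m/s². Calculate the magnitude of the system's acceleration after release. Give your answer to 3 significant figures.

Resolve each weight along its own incline: the 4 kg mass has component 4 × 9.8 × sin 32° = 20.773 N down its slope, and the 4 kg mass has 4 × 9.8 × sin 36.87° = 23.520 N down its slope.
The 4 kg side's 23.520 N exceeds the other side's 20.773 N, so that mass slides down and the 4 kg mass slides up. Taking that direction as positive, Newton's second law for the whole system gives 23.520 − 20.773 = (4 + 4) a, so a = 2.747 / 8 = 0.3434 m/s².

0.343 m/s²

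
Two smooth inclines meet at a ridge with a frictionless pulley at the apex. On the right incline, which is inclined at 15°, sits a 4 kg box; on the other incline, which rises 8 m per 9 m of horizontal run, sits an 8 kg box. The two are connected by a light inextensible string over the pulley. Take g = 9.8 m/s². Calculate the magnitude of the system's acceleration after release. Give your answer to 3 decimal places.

Resolve each weight along its own incline: the 4 kg mass has component 4 × 9.8 × sin 15° = 10.146 N down its slope, and the 8 kg mass has 8 × 9.8 × sin 41.63° = 52.086 N down its slope.
The 8 kg side's 52.086 N exceeds the other side's 10.146 N, so that mass slides down and the 4 kg mass slides up. Taking that direction as positive, Newton's second law for the whole system gives 52.086 − 10.146 = (4 + 8) a, so a = 41.940 / 12 = 3.4950 m/s².

3.495 m/s²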